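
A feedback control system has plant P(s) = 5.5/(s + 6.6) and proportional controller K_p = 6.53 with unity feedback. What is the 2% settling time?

Closed-loop transfer function: T(s) = K_p·P(s)/(1 + K_p·P(s)) = 35.91/(s + 6.6 + 35.91) = 35.91/(s + 42.52).
Time constant τ = 1/42.52 = 0.02352 s, so the 2% settling time is about 4τ = 0.0941 s.

T_s ≈ 0.0941 s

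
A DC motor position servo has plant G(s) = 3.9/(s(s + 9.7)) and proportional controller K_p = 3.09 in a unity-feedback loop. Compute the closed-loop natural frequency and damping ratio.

ω_n = 3.47 rad/s, ζ = 1.4

With unity feedback the closed-loop characteristic equation is s² + 9.7s + 3.09·3.9 = s² + 9.7s + 12.05 = 0.
So ω_n² = 12.05 ⇒ ω_n = 3.471 rad/s, and ζ = 9.7/(2ω_n) = 1.4.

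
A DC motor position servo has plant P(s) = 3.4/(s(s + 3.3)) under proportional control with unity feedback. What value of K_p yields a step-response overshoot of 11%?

From %OS = 100·exp(−πζ/√(1−ζ²)) = 11%, ζ = −ln(0.11)/√(π²+ln²(0.11)) = 0.5749.
Characteristic equation s² + 3.3s + 3.4K_p = 0 gives ζ = 3.3/(2√(3.4K_p)).
Setting ζ = 0.5749: √(3.4K_p) = 3.3/(2·0.5749) = 2.87, so K_p = 8.238/3.4 = 2.42.

K_p = 2.42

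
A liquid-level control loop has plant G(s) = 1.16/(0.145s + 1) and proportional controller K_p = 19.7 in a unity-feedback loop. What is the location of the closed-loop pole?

s = -164.5

Closed loop: T(s) = K_p·G/(1+K_p·G) = 22.85/(0.145s + 1 + 22.85), with pole at s = −(1 + 22.85)/0.145 = −164.5.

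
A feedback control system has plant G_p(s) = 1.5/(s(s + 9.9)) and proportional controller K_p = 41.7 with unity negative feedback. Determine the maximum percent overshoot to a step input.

8.04%

From 1 + K_pG_p(s) = 0: s² + 9.9s + 62.55 = 0 ⇒ ω_n = 7.909, ζ = 0.6259.
%OS = 100·exp(−πζ/√(1−ζ²)) = 100·exp(−π·0.6259/√0.6083) = 8.04%.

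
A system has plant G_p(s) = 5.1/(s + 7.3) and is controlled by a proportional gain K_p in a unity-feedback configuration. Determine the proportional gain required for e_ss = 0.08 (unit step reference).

K_p = 16.5

For a type-0 loop with proportional control, e_ss = 1/(1 + K_p·G_p(0)).
G_p(0) = 0.6986. Require 1/(1 + K_p·0.6986) = 0.08, so 1 + 0.6986·K_p = 12.5.
K_p = (12.5 − 1)/0.6986 = 16.5.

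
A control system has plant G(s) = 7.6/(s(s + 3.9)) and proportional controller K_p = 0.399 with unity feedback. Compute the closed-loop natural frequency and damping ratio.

With unity feedback the closed-loop characteristic equation is s² + 3.9s + 0.399·7.6 = s² + 3.9s + 3.032 = 0.
So ω_n² = 3.032 ⇒ ω_n = 1.741 rad/s, and ζ = 3.9/(2ω_n) = 1.12.

ω_n = 1.74 rad/s, ζ = 1.12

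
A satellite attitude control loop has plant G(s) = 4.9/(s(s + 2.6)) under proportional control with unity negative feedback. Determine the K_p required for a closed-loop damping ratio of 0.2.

K_p = 8.62

Closed-loop characteristic equation: s² + 2.6s + K_p·4.9 = 0.
So ω_n = √(4.9K_p) and 2ζω_n = 2.6, giving ζ = 2.6/(2√(4.9K_p)).
Setting ζ = 0.2: √(4.9K_p) = 2.6/(2·0.2) = 6.5, so K_p = 42.25/4.9 = 8.62.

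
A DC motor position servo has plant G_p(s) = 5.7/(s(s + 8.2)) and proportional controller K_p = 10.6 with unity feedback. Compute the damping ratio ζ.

ζ = 0.527

With unity feedback the closed-loop characteristic equation is s² + 8.2s + 10.6·5.7 = s² + 8.2s + 60.42 = 0.
Matching s² + 2ζω_n s + ω_n²: ω_n = √60.42 = 7.773 rad/s and 2ζω_n = 8.2, so ζ = 8.2/(2·7.773) = 0.527.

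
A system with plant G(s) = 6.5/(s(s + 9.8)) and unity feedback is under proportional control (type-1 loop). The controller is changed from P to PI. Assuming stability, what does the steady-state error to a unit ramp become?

0

The integrator raises the loop to type 2, so K_v → ∞ and e_ss to a ramp is zero.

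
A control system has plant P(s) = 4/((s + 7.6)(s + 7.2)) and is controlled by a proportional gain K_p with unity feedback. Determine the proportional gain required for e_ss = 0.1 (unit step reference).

For a type-0 loop with proportional control, e_ss = 1/(1 + K_p·P(0)).
P(0) = 0.0731. Require 1/(1 + K_p·0.0731) = 0.1, so 1 + 0.0731·K_p = 10.
K_p = (10 − 1)/0.0731 = 123.

K_p = 123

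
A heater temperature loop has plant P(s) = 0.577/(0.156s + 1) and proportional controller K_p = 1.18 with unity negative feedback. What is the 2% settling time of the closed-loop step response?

Closed loop: T(s) = K_p·P/(1+K_p·P) = 0.6809/(0.156s + 1 + 0.6809), with pole at s = −(1 + 0.6809)/0.156 = −10.77.
τ = 1/10.77 = 0.09281 s, so 2% settling time ≈ 4τ = 0.371 s.

T_s ≈ 0.371 s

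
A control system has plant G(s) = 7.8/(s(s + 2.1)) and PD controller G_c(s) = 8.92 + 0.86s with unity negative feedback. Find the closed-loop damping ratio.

ζ = 0.528

Forward path: (8.92 + 0.86s)·7.8/(s(s+2.1)). The closed-loop characteristic equation is s² + (2.1 + 7.8·0.86)s + 7.8·8.92 = 0.
That is s² + 8.808s + 69.58 = 0, so ω_n = 8.341 rad/s and ζ = 8.808/(2·8.341) = 0.528.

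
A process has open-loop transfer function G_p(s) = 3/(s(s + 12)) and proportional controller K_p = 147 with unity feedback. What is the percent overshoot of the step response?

The closed-loop denominator s² + 12s + 441 gives ω_n = √441 = 21 and ζ = 12/(2ω_n) = 0.2857.
%OS = 100·exp(−πζ/√(1−ζ²)) = 100·exp(−π·0.2857/√0.9184) = 39.2%.

39.2%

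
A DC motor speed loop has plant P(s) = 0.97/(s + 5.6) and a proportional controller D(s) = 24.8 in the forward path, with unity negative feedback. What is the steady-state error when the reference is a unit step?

The loop is type 0. Static position error constant K_pos = D(0)·P(0) = 24.8·0.1732 = 4.296.
Steady-state error to a unit step: e_ss = 1/(1+K_pos) = 1/5.296 = 0.189.

0.189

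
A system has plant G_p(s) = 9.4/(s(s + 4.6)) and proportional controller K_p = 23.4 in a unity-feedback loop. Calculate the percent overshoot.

The closed-loop denominator s² + 4.6s + 220 gives ω_n = √220 = 14.83 and ζ = 4.6/(2ω_n) = 0.1551.
%OS = 100·exp(−πζ/√(1−ζ²)) = 100·exp(−π·0.1551/√0.976) = 61.1%.

61.1%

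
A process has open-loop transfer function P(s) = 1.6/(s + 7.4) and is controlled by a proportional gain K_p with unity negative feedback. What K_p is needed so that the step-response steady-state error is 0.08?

K_p = 53.2

Steady-state error for a unit step on this type-0 loop is 1/(1 + K_p·P(0)).
P(0) = 0.2162. Require 1/(1 + K_p·0.2162) = 0.08, so 1 + 0.2162·K_p = 12.5.
K_p = (12.5 − 1)/0.2162 = 53.2.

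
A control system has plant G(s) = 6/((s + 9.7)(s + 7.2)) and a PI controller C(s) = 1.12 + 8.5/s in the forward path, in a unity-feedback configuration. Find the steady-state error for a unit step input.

0

The open loop C(s)G(s) has a pole at the origin (type 1), so the static position error constant is infinite and e_ss = 1/(1+∞) = 0.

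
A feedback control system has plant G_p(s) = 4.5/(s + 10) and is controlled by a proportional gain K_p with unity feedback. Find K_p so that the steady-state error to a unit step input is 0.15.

The loop is type 0, so e_ss(step) = 1/(1 + K_pos) with K_pos = K_p·G_p(0).
G_p(0) = 0.45. Require 1/(1 + K_p·0.45) = 0.15, so 1 + 0.45·K_p = 6.667.
K_p = (6.667 − 1)/0.45 = 12.6.

K_p = 12.6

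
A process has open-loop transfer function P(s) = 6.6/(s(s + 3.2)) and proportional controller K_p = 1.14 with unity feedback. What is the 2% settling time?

From 1 + K_pP(s) = 0: s² + 3.2s + 7.524 = 0 ⇒ ω_n = 2.743, ζ = 0.5833.
2% settling time T_s ≈ 4/(ζω_n) = 4/1.6 = 2.5 s.

T_s ≈ 2.5 s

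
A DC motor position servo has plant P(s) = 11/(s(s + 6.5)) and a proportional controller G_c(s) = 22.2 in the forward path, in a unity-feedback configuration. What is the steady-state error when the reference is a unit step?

The open loop G_c(s)P(s) has a pole at the origin (type 1), so the static position error constant is infinite and e_ss = 1/(1+∞) = 0.

0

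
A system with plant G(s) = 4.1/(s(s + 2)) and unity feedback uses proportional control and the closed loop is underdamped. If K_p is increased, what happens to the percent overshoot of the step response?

increase

ζ = 2/(2√(4.1K_p)) decreases as K_p grows; lower damping means more overshoot.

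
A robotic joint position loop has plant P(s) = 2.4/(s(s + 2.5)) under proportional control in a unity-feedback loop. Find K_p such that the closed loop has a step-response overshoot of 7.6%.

From %OS = 100·exp(−πζ/√(1−ζ²)) = 7.6%, ζ = −ln(0.076)/√(π²+ln²(0.076)) = 0.6342.
Characteristic equation s² + 2.5s + 2.4K_p = 0 gives ζ = 2.5/(2√(2.4K_p)).
Setting ζ = 0.6342: √(2.4K_p) = 2.5/(2·0.6342) = 1.971, so K_p = 3.885/2.4 = 1.62.

K_p = 1.62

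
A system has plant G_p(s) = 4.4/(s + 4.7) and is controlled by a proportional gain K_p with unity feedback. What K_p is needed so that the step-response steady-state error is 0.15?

K_p = 6.05

Steady-state error for a unit step on this type-0 loop is 1/(1 + K_p·G_p(0)).
G_p(0) = 0.9362. Require 1/(1 + K_p·0.9362) = 0.15, so 1 + 0.9362·K_p = 6.667.
K_p = (6.667 − 1)/0.9362 = 6.05.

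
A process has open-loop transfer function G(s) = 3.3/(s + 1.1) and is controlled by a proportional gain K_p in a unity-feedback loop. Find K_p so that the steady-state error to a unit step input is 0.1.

K_p = 3

The loop is type 0, so e_ss(step) = 1/(1 + K_pos) with K_pos = K_p·G(0).
G(0) = 3. Require 1/(1 + K_p·3) = 0.1, so 1 + 3·K_p = 10.
K_p = (10 − 1)/3 = 3.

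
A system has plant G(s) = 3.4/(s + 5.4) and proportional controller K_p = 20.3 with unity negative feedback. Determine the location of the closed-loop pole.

s = -74.42

Closed-loop transfer function: T(s) = K_p·G(s)/(1 + K_p·G(s)) = 69.02/(s + 5.4 + 69.02) = 69.02/(s + 74.42).
The closed-loop pole is at s = −74.42.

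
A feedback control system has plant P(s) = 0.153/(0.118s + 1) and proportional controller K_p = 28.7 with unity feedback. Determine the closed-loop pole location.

s = -45.69

Closed loop: T(s) = K_p·P/(1+K_p·P) = 4.391/(0.118s + 1 + 4.391), with pole at s = −(1 + 4.391)/0.118 = −45.69.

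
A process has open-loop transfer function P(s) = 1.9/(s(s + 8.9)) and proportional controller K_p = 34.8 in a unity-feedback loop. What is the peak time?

The closed-loop denominator s² + 8.9s + 66.12 gives ω_n = √66.12 = 8.131 and ζ = 8.9/(2ω_n) = 0.5473.
Damped frequency ω_d = ω_n√(1−ζ²) = 6.806 rad/s, so peak time T_p = π/ω_d = 0.462 s.

T_p = 0.462 s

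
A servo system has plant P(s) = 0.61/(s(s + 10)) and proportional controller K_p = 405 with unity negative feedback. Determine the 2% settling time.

T_s ≈ 0.8 s

From 1 + K_pP(s) = 0: s² + 10s + 247 = 0 ⇒ ω_n = 15.72, ζ = 0.3181.
2% settling time T_s ≈ 4/(ζω_n) = 4/5 = 0.8 s.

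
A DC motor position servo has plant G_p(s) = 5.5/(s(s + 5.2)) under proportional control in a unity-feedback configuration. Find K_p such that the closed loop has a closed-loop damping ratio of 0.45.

Closed-loop characteristic equation: s² + 5.2s + K_p·5.5 = 0.
So ω_n = √(5.5K_p) and 2ζω_n = 5.2, giving ζ = 5.2/(2√(5.5K_p)).
Setting ζ = 0.45: √(5.5K_p) = 5.2/(2·0.45) = 5.778, so K_p = 33.38/5.5 = 6.07.

K_p = 6.07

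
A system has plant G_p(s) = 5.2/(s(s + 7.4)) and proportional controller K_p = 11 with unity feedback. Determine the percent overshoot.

17.2%

Closed-loop characteristic equation: s² + 7.4s + 57.2 = 0, so ω_n = 7.563 rad/s and ζ = 7.4/(2·7.563) = 0.4892.
%OS = 100·exp(−πζ/√(1−ζ²)) = 100·exp(−π·0.4892/√0.7607) = 17.2%.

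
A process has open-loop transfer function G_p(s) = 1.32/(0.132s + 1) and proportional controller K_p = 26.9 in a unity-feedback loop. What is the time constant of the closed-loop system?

τ = 0.00362 s

Closed loop: T(s) = K_p·G_p/(1+K_p·G_p) = 35.51/(0.132s + 1 + 35.51), with pole at s = −(1 + 35.51)/0.132 = −276.6.
Closed-loop time constant τ = 1/276.6 = 0.00362 s.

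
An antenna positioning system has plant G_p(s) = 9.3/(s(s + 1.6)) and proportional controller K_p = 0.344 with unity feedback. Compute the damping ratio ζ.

1 + K_p·G_p(s) = 0 gives s² + 1.6s + 3.199 = 0.
So ω_n² = 3.199 ⇒ ω_n = 1.789 rad/s, and ζ = 1.6/(2ω_n) = 0.447.

ζ = 0.447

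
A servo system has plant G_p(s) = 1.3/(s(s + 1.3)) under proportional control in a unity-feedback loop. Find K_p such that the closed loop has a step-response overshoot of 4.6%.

From %OS = 100·exp(−πζ/√(1−ζ²)) = 4.6%, ζ = −ln(0.046)/√(π²+ln²(0.046)) = 0.7.
Characteristic equation s² + 1.3s + 1.3K_p = 0 gives ζ = 1.3/(2√(1.3K_p)).
Setting ζ = 0.7: √(1.3K_p) = 1.3/(2·0.7) = 0.9286, so K_p = 0.8623/1.3 = 0.663.

K_p = 0.663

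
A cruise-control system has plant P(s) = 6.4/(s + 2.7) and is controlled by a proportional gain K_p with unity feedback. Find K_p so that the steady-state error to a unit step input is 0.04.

The loop is type 0, so e_ss(step) = 1/(1 + K_pos) with K_pos = K_p·P(0).
P(0) = 2.37. Require 1/(1 + K_p·2.37) = 0.04, so 1 + 2.37·K_p = 25.
K_p = (25 − 1)/2.37 = 10.1.

K_p = 10.1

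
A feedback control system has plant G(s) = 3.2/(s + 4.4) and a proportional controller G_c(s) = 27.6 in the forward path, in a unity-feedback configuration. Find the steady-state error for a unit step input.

The loop is type 0. Static position error constant K_pos = G_c(0)·G(0) = 27.6·0.7273 = 20.07.
Steady-state error to a unit step: e_ss = 1/(1+K_pos) = 1/21.07 = 0.0475.

0.0475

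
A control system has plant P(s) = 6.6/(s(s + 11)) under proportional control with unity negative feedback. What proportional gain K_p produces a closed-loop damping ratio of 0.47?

K_p = 20.7

Closed-loop characteristic equation: s² + 11s + K_p·6.6 = 0.
So ω_n = √(6.6K_p) and 2ζω_n = 11, giving ζ = 11/(2√(6.6K_p)).
Setting ζ = 0.47: √(6.6K_p) = 11/(2·0.47) = 11.7, so K_p = 136.9/6.6 = 20.7.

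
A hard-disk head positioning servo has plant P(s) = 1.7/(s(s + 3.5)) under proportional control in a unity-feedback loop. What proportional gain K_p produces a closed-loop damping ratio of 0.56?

Closed-loop characteristic equation: s² + 3.5s + K_p·1.7 = 0.
So ω_n = √(1.7K_p) and 2ζω_n = 3.5, giving ζ = 3.5/(2√(1.7K_p)).
Setting ζ = 0.56: √(1.7K_p) = 3.5/(2·0.56) = 3.125, so K_p = 9.766/1.7 = 5.74.

K_p = 5.74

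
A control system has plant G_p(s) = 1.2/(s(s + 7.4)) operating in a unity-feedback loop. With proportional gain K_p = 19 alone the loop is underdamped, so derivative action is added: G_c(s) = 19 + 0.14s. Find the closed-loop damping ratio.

Forward path: (19 + 0.14s)·1.2/(s(s+7.4)). The closed-loop characteristic equation is s² + (7.4 + 1.2·0.14)s + 1.2·19 = 0.
That is s² + 7.568s + 22.8 = 0, so ω_n = 4.775 rad/s and ζ = 7.568/(2·4.775) = 0.7925.

ζ = 0.792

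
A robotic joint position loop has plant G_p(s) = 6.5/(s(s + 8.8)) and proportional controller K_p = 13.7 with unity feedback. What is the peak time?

The closed-loop denominator s² + 8.8s + 89.05 gives ω_n = √89.05 = 9.437 and ζ = 8.8/(2ω_n) = 0.4663.
Damped frequency ω_d = ω_n√(1−ζ²) = 8.348 rad/s, so peak time T_p = π/ω_d = 0.376 s.

T_p = 0.376 s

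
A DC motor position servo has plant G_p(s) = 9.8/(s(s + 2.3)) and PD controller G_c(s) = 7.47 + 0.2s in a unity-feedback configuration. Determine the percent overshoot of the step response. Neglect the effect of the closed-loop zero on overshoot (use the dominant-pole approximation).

Forward path: (7.47 + 0.2s)·9.8/(s(s+2.3)). The closed-loop characteristic equation is s² + (2.3 + 9.8·0.2)s + 9.8·7.47 = 0.
That is s² + 4.26s + 73.21 = 0, so ω_n = 8.556 rad/s and ζ = 4.26/(2·8.556) = 0.2489.
%OS = 100·exp(−πζ/√(1−ζ²)) = 44.6%.

44.6%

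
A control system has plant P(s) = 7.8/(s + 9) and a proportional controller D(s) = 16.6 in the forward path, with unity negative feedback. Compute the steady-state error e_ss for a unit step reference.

The loop is type 0. Static position error constant K_pos = D(0)·P(0) = 16.6·0.8667 = 14.39.
Steady-state error to a unit step: e_ss = 1/(1+K_pos) = 1/15.39 = 0.065.

0.065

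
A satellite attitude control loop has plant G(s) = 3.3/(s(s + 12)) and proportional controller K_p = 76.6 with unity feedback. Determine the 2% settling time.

Closed-loop characteristic equation: s² + 12s + 252.8 = 0, so ω_n = 15.9 rad/s and ζ = 12/(2·15.9) = 0.3774.
2% settling time T_s ≈ 4/(ζω_n) = 4/6 = 0.667 s.

T_s ≈ 0.667 s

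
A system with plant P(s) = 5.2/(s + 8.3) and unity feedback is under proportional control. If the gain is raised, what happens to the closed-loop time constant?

decrease

The closed-loop bandwidth 8.3+K_p·5.2 grows with K_p, so τ shrinks.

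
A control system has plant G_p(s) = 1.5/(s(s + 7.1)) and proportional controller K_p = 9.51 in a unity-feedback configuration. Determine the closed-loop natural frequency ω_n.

With unity feedback the closed-loop characteristic equation is s² + 7.1s + 9.51·1.5 = s² + 7.1s + 14.27 = 0.
Matching s² + 2ζω_n s + ω_n²: ω_n = √14.27 = 3.777 rad/s and 2ζω_n = 7.1, so ζ = 7.1/(2·3.777) = 0.94.

ω_n = 3.78 rad/s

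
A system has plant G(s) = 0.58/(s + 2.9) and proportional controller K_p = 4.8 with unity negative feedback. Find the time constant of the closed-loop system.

τ = 0.176 s

Closed-loop transfer function: T(s) = K_p·G(s)/(1 + K_p·G(s)) = 2.784/(s + 2.9 + 2.784) = 2.784/(s + 5.684).
Time constant τ = 1/5.684 = 0.176 s.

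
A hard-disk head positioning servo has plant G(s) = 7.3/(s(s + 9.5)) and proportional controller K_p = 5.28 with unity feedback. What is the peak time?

The closed-loop denominator s² + 9.5s + 38.54 gives ω_n = √38.54 = 6.208 and ζ = 9.5/(2ω_n) = 0.7651.
Damped frequency ω_d = ω_n√(1−ζ²) = 3.998 rad/s, so peak time T_p = π/ω_d = 0.786 s.

T_p = 0.786 s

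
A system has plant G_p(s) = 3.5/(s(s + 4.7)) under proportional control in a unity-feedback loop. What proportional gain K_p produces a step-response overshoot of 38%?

From %OS = 100·exp(−πζ/√(1−ζ²)) = 38%, ζ = −ln(0.38)/√(π²+ln²(0.38)) = 0.2943.
Characteristic equation s² + 4.7s + 3.5K_p = 0 gives ζ = 4.7/(2√(3.5K_p)).
Setting ζ = 0.2943: √(3.5K_p) = 4.7/(2·0.2943) = 7.984, so K_p = 63.74/3.5 = 18.2.

K_p = 18.2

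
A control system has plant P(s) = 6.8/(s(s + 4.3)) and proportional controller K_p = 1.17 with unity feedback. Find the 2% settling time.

T_s ≈ 1.86 s

The closed-loop denominator s² + 4.3s + 7.956 gives ω_n = √7.956 = 2.821 and ζ = 4.3/(2ω_n) = 0.7622.
2% settling time T_s ≈ 4/(ζω_n) = 4/2.15 = 1.86 s.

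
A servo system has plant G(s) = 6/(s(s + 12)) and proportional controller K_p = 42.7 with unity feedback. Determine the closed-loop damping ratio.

With unity feedback the closed-loop characteristic equation is s² + 12s + 42.7·6 = s² + 12s + 256.2 = 0.
So ω_n² = 256.2 ⇒ ω_n = 16.01 rad/s, and ζ = 12/(2ω_n) = 0.375.

ζ = 0.375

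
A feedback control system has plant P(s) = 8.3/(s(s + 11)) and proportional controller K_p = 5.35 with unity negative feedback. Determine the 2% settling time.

The closed-loop denominator s² + 11s + 44.41 gives ω_n = √44.41 = 6.664 and ζ = 11/(2ω_n) = 0.8254.
2% settling time T_s ≈ 4/(ζω_n) = 4/5.5 = 0.727 s.

T_s ≈ 0.727 s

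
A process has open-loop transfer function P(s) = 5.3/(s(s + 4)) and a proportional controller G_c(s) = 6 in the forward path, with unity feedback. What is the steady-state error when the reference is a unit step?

0

The open loop G_c(s)P(s) has a pole at the origin (type 1), so the static position error constant is infinite and e_ss = 1/(1+∞) = 0.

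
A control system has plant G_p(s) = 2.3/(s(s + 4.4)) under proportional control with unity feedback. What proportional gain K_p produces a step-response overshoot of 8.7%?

K_p = 5.59

From %OS = 100·exp(−πζ/√(1−ζ²)) = 8.7%, ζ = −ln(0.087)/√(π²+ln²(0.087)) = 0.6137.
Characteristic equation s² + 4.4s + 2.3K_p = 0 gives ζ = 4.4/(2√(2.3K_p)).
Setting ζ = 0.6137: √(2.3K_p) = 4.4/(2·0.6137) = 3.585, so K_p = 12.85/2.3 = 5.59.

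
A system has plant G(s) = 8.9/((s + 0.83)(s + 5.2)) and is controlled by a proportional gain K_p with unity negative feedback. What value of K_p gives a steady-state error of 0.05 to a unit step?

K_p = 9.21

For a type-0 loop with proportional control, e_ss = 1/(1 + K_p·G(0)).
G(0) = 2.062. Require 1/(1 + K_p·2.062) = 0.05, so 1 + 2.062·K_p = 20.
K_p = (20 − 1)/2.062 = 9.21.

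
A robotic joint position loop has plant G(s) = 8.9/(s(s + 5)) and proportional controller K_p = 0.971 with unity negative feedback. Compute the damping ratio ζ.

ζ = 0.85

With unity feedback the closed-loop characteristic equation is s² + 5s + 0.971·8.9 = s² + 5s + 8.642 = 0.
Matching s² + 2ζω_n s + ω_n²: ω_n = √8.642 = 2.94 rad/s and 2ζω_n = 5, so ζ = 5/(2·2.94) = 0.85.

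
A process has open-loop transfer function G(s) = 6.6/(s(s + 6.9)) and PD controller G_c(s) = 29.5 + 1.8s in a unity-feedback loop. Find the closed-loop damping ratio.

ζ = 0.673

Forward path: (29.5 + 1.8s)·6.6/(s(s+6.9)). The closed-loop characteristic equation is s² + (6.9 + 6.6·1.8)s + 6.6·29.5 = 0.
That is s² + 18.78s + 194.7 = 0, so ω_n = 13.95 rad/s and ζ = 18.78/(2·13.95) = 0.6729.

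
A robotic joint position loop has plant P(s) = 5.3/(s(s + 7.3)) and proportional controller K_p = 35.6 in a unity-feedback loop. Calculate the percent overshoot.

42.1%

From 1 + K_pP(s) = 0: s² + 7.3s + 188.7 = 0 ⇒ ω_n = 13.74, ζ = 0.2657.
%OS = 100·exp(−πζ/√(1−ζ²)) = 100·exp(−π·0.2657/√0.9294) = 42.1%.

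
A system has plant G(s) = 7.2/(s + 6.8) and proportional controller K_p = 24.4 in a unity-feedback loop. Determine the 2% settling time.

T_s ≈ 0.0219 s

Closed-loop transfer function: T(s) = K_p·G(s)/(1 + K_p·G(s)) = 175.7/(s + 6.8 + 175.7) = 175.7/(s + 182.5).
Time constant τ = 1/182.5 = 0.00548 s, so the 2% settling time is about 4τ = 0.0219 s.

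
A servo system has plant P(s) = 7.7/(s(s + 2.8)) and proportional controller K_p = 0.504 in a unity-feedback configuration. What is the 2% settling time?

From 1 + K_pP(s) = 0: s² + 2.8s + 3.881 = 0 ⇒ ω_n = 1.97, ζ = 0.7107.
2% settling time T_s ≈ 4/(ζω_n) = 4/1.4 = 2.86 s.

T_s ≈ 2.86 s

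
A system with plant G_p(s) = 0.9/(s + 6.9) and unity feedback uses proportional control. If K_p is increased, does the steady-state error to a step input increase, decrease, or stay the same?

The position error constant K_pos = K_p·G_p(0) grows with K_p, and e_ss = 1/(1+K_pos) falls.

decrease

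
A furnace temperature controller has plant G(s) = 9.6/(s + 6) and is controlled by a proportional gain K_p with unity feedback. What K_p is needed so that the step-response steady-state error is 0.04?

The loop is type 0, so e_ss(step) = 1/(1 + K_pos) with K_pos = K_p·G(0).
G(0) = 1.6. Require 1/(1 + K_p·1.6) = 0.04, so 1 + 1.6·K_p = 25.
K_p = (25 − 1)/1.6 = 15.

K_p = 15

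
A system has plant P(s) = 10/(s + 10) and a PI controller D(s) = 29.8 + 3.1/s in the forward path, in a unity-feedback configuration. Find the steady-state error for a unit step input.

0

The open loop D(s)P(s) has a pole at the origin (type 1), so the static position error constant is infinite and e_ss = 1/(1+∞) = 0.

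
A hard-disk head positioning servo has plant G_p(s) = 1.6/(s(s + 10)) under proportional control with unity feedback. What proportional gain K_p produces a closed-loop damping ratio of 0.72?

Closed-loop characteristic equation: s² + 10s + K_p·1.6 = 0.
So ω_n = √(1.6K_p) and 2ζω_n = 10, giving ζ = 10/(2√(1.6K_p)).
Setting ζ = 0.72: √(1.6K_p) = 10/(2·0.72) = 6.944, so K_p = 48.23/1.6 = 30.1.

K_p = 30.1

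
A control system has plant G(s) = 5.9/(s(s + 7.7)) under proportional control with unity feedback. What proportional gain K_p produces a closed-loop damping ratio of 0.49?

K_p = 10.5

Closed-loop characteristic equation: s² + 7.7s + K_p·5.9 = 0.
So ω_n = √(5.9K_p) and 2ζω_n = 7.7, giving ζ = 7.7/(2√(5.9K_p)).
Setting ζ = 0.49: √(5.9K_p) = 7.7/(2·0.49) = 7.857, so K_p = 61.73/5.9 = 10.5.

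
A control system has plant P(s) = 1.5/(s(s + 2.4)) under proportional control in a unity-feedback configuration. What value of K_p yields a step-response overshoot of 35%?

K_p = 9.56

From %OS = 100·exp(−πζ/√(1−ζ²)) = 35%, ζ = −ln(0.35)/√(π²+ln²(0.35)) = 0.3169.
Characteristic equation s² + 2.4s + 1.5K_p = 0 gives ζ = 2.4/(2√(1.5K_p)).
Setting ζ = 0.3169: √(1.5K_p) = 2.4/(2·0.3169) = 3.786, so K_p = 14.34/1.5 = 9.56.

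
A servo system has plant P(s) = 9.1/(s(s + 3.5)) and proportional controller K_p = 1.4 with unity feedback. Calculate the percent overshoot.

From 1 + K_pP(s) = 0: s² + 3.5s + 12.74 = 0 ⇒ ω_n = 3.569, ζ = 0.4903.
%OS = 100·exp(−πζ/√(1−ζ²)) = 100·exp(−π·0.4903/√0.7596) = 17.1%.

17.1%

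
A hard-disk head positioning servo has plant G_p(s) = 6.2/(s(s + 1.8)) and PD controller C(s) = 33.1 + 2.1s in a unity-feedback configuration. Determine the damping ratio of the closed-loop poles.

Forward path: (33.1 + 2.1s)·6.2/(s(s+1.8)). The closed-loop characteristic equation is s² + (1.8 + 6.2·2.1)s + 6.2·33.1 = 0.
That is s² + 14.82s + 205.2 = 0, so ω_n = 14.33 rad/s and ζ = 14.82/(2·14.33) = 0.5173.

ζ = 0.517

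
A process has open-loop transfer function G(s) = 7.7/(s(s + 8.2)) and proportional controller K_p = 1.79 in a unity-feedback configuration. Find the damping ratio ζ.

With unity feedback the closed-loop characteristic equation is s² + 8.2s + 1.79·7.7 = s² + 8.2s + 13.78 = 0.
So ω_n² = 13.78 ⇒ ω_n = 3.713 rad/s, and ζ = 8.2/(2ω_n) = 1.1.

ζ = 1.1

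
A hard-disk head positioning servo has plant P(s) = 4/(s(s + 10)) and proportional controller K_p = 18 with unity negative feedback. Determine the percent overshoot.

10.1%

From 1 + K_pP(s) = 0: s² + 10s + 72 = 0 ⇒ ω_n = 8.485, ζ = 0.5893.
%OS = 100·exp(−πζ/√(1−ζ²)) = 100·exp(−π·0.5893/√0.6528) = 10.1%.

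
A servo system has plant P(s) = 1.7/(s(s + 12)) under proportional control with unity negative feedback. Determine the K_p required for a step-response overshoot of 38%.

K_p = 244

From %OS = 100·exp(−πζ/√(1−ζ²)) = 38%, ζ = −ln(0.38)/√(π²+ln²(0.38)) = 0.2943.
Characteristic equation s² + 12s + 1.7K_p = 0 gives ζ = 12/(2√(1.7K_p)).
Setting ζ = 0.2943: √(1.7K_p) = 12/(2·0.2943) = 20.38, so K_p = 415.5/1.7 = 244.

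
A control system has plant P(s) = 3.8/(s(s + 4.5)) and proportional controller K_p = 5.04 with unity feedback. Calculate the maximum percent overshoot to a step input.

Closed-loop characteristic equation: s² + 4.5s + 19.15 = 0, so ω_n = 4.376 rad/s and ζ = 4.5/(2·4.376) = 0.5141.
%OS = 100·exp(−πζ/√(1−ζ²)) = 100·exp(−π·0.5141/√0.7357) = 15.2%.

15.2%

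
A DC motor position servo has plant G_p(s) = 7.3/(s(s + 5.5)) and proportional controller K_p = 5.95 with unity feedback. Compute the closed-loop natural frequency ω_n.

ω_n = 6.59 rad/s

The closed-loop denominator is s(s+5.5) + 5.95·7.3 = s² + 5.5s + 43.44.
So ω_n² = 43.44 ⇒ ω_n = 6.591 rad/s, and ζ = 5.5/(2ω_n) = 0.417.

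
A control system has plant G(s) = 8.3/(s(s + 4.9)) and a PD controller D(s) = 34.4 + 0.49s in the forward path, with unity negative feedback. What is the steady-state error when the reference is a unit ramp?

0.0172

The loop has one pole at the origin (type 1). Velocity error constant K_v = lim_{s→0} s·D(s)G(s) = 34.4·8.3/4.9 = 58.27.
Steady-state error to a unit ramp: e_ss = 1/K_v = 0.0172.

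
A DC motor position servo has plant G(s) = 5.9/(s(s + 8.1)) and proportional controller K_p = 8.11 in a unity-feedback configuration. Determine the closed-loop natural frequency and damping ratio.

ω_n = 6.92 rad/s, ζ = 0.585

With unity feedback the closed-loop characteristic equation is s² + 8.1s + 8.11·5.9 = s² + 8.1s + 47.85 = 0.
So ω_n² = 47.85 ⇒ ω_n = 6.917 rad/s, and ζ = 8.1/(2ω_n) = 0.585.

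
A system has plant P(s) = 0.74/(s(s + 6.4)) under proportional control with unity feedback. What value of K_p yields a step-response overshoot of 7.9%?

From %OS = 100·exp(−πζ/√(1−ζ²)) = 7.9%, ζ = −ln(0.079)/√(π²+ln²(0.079)) = 0.6285.
Characteristic equation s² + 6.4s + 0.74K_p = 0 gives ζ = 6.4/(2√(0.74K_p)).
Setting ζ = 0.6285: √(0.74K_p) = 6.4/(2·0.6285) = 5.092, so K_p = 25.93/0.74 = 35.

K_p = 35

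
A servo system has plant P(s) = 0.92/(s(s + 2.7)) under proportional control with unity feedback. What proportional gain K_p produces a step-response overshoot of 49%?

From %OS = 100·exp(−πζ/√(1−ζ²)) = 49%, ζ = −ln(0.49)/√(π²+ln²(0.49)) = 0.2214.
Characteristic equation s² + 2.7s + 0.92K_p = 0 gives ζ = 2.7/(2√(0.92K_p)).
Setting ζ = 0.2214: √(0.92K_p) = 2.7/(2·0.2214) = 6.097, so K_p = 37.17/0.92 = 40.4.

K_p = 40.4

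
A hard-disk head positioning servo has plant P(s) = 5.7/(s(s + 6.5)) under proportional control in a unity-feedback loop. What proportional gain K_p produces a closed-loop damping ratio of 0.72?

Closed-loop characteristic equation: s² + 6.5s + K_p·5.7 = 0.
So ω_n = √(5.7K_p) and 2ζω_n = 6.5, giving ζ = 6.5/(2√(5.7K_p)).
Setting ζ = 0.72: √(5.7K_p) = 6.5/(2·0.72) = 4.514, so K_p = 20.38/5.7 = 3.57.

K_p = 3.57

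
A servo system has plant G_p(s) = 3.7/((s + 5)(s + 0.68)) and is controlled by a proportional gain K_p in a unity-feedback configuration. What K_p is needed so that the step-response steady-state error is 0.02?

K_p = 45

The loop is type 0, so e_ss(step) = 1/(1 + K_pos) with K_pos = K_p·G_p(0).
G_p(0) = 1.088. Require 1/(1 + K_p·1.088) = 0.02, so 1 + 1.088·K_p = 50.
K_p = (50 − 1)/1.088 = 45.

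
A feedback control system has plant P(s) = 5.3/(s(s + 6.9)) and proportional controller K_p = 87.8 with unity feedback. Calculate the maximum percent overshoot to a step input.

60.1%

The closed-loop denominator s² + 6.9s + 465.3 gives ω_n = √465.3 = 21.57 and ζ = 6.9/(2ω_n) = 0.1599.
%OS = 100·exp(−πζ/√(1−ζ²)) = 100·exp(−π·0.1599/√0.9744) = 60.1%.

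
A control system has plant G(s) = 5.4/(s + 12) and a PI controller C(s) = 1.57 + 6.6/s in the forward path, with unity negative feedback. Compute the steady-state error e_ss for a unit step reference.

The open loop C(s)G(s) has a pole at the origin (type 1), so the static position error constant is infinite and e_ss = 1/(1+∞) = 0.

0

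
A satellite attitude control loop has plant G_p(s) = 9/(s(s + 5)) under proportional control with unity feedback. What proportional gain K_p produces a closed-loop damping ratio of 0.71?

Closed-loop characteristic equation: s² + 5s + K_p·9 = 0.
So ω_n = √(9K_p) and 2ζω_n = 5, giving ζ = 5/(2√(9K_p)).
Setting ζ = 0.71: √(9K_p) = 5/(2·0.71) = 3.521, so K_p = 12.4/9 = 1.38.

K_p = 1.38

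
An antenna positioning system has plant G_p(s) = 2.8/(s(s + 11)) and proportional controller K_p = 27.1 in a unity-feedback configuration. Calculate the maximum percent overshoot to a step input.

7.75%

Closed-loop characteristic equation: s² + 11s + 75.88 = 0, so ω_n = 8.711 rad/s and ζ = 11/(2·8.711) = 0.6314.
%OS = 100·exp(−πζ/√(1−ζ²)) = 100·exp(−π·0.6314/√0.6013) = 7.75%.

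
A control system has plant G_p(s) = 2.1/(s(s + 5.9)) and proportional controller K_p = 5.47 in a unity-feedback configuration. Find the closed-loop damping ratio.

ζ = 0.87

With unity feedback the closed-loop characteristic equation is s² + 5.9s + 5.47·2.1 = s² + 5.9s + 11.49 = 0.
Matching s² + 2ζω_n s + ω_n²: ω_n = √11.49 = 3.389 rad/s and 2ζω_n = 5.9, so ζ = 5.9/(2·3.389) = 0.87.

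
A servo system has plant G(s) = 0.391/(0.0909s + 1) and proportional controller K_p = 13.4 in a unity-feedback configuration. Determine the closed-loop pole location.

s = -68.64

Closed loop: T(s) = K_p·G/(1+K_p·G) = 5.239/(0.0909s + 1 + 5.239), with pole at s = −(1 + 5.239)/0.0909 = −68.64.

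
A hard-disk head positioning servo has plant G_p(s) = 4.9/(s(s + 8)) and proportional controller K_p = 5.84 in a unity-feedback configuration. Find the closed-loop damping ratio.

ζ = 0.748

1 + K_p·G_p(s) = 0 gives s² + 8s + 28.62 = 0.
So ω_n² = 28.62 ⇒ ω_n = 5.349 rad/s, and ζ = 8/(2ω_n) = 0.748.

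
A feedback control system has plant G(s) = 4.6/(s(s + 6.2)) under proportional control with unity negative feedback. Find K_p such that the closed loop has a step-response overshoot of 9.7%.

From %OS = 100·exp(−πζ/√(1−ζ²)) = 9.7%, ζ = −ln(0.097)/√(π²+ln²(0.097)) = 0.5962.
Characteristic equation s² + 6.2s + 4.6K_p = 0 gives ζ = 6.2/(2√(4.6K_p)).
Setting ζ = 0.5962: √(4.6K_p) = 6.2/(2·0.5962) = 5.2, so K_p = 27.04/4.6 = 5.88.

K_p = 5.88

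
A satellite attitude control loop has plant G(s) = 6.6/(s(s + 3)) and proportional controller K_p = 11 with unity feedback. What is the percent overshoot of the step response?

57%

Closed-loop characteristic equation: s² + 3s + 72.6 = 0, so ω_n = 8.521 rad/s and ζ = 3/(2·8.521) = 0.176.
%OS = 100·exp(−πζ/√(1−ζ²)) = 100·exp(−π·0.176/√0.969) = 57%.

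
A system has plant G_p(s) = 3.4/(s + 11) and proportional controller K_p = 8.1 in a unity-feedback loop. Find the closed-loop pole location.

s = -38.54

Closed-loop transfer function: T(s) = K_p·G_p(s)/(1 + K_p·G_p(s)) = 27.54/(s + 11 + 27.54) = 27.54/(s + 38.54).
The closed-loop pole is at s = −38.54.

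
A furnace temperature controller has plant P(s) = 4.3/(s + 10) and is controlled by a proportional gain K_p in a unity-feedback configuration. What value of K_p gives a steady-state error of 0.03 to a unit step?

The loop is type 0, so e_ss(step) = 1/(1 + K_pos) with K_pos = K_p·P(0).
P(0) = 0.43. Require 1/(1 + K_p·0.43) = 0.03, so 1 + 0.43·K_p = 33.33.
K_p = (33.33 − 1)/0.43 = 75.2.

K_p = 75.2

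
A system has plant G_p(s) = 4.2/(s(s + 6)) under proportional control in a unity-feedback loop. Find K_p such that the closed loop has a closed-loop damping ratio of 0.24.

Closed-loop characteristic equation: s² + 6s + K_p·4.2 = 0.
So ω_n = √(4.2K_p) and 2ζω_n = 6, giving ζ = 6/(2√(4.2K_p)).
Setting ζ = 0.24: √(4.2K_p) = 6/(2·0.24) = 12.5, so K_p = 156.2/4.2 = 37.2.

K_p = 37.2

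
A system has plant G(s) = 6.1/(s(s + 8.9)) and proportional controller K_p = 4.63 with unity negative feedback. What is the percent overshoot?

0.813%

The closed-loop denominator s² + 8.9s + 28.24 gives ω_n = √28.24 = 5.314 and ζ = 8.9/(2ω_n) = 0.8373.
%OS = 100·exp(−πζ/√(1−ζ²)) = 100·exp(−π·0.8373/√0.2989) = 0.813%.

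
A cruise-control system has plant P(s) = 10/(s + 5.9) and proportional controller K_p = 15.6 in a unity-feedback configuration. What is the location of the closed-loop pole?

Closed-loop transfer function: T(s) = K_p·P(s)/(1 + K_p·P(s)) = 156/(s + 5.9 + 156) = 156/(s + 161.9).
The closed-loop pole is at s = −161.9.

s = -161.9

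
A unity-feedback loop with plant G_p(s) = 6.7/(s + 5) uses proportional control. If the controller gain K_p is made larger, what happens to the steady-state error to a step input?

The position error constant K_pos = K_p·G_p(0) grows with K_p, and e_ss = 1/(1+K_pos) falls.

decrease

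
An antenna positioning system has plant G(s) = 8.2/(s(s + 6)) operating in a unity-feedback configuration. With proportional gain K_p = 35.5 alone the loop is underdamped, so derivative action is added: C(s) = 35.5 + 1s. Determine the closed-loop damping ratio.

ζ = 0.416

Forward path: (35.5 + 1s)·8.2/(s(s+6)). The closed-loop characteristic equation is s² + (6 + 8.2·1)s + 8.2·35.5 = 0.
That is s² + 14.2s + 291.1 = 0, so ω_n = 17.06 rad/s and ζ = 14.2/(2·17.06) = 0.4161.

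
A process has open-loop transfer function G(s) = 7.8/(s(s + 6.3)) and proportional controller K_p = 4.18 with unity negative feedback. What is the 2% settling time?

From 1 + K_pG(s) = 0: s² + 6.3s + 32.6 = 0 ⇒ ω_n = 5.71, ζ = 0.5517.
2% settling time T_s ≈ 4/(ζω_n) = 4/3.15 = 1.27 s.

T_s ≈ 1.27 s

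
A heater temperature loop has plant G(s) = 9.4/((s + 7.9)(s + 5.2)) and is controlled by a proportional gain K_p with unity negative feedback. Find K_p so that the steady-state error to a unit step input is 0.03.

Steady-state error for a unit step on this type-0 loop is 1/(1 + K_p·G(0)).
G(0) = 0.2288. Require 1/(1 + K_p·0.2288) = 0.03, so 1 + 0.2288·K_p = 33.33.
K_p = (33.33 − 1)/0.2288 = 141.

K_p = 141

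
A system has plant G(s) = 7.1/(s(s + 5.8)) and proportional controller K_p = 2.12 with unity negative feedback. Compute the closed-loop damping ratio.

1 + K_p·G(s) = 0 gives s² + 5.8s + 15.05 = 0.
So ω_n² = 15.05 ⇒ ω_n = 3.88 rad/s, and ζ = 5.8/(2ω_n) = 0.747.

ζ = 0.747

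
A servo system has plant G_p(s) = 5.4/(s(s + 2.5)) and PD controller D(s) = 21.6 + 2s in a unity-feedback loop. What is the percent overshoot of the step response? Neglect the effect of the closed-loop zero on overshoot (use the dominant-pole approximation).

Forward path: (21.6 + 2s)·5.4/(s(s+2.5)). The closed-loop characteristic equation is s² + (2.5 + 5.4·2)s + 5.4·21.6 = 0.
That is s² + 13.3s + 116.6 = 0, so ω_n = 10.8 rad/s and ζ = 13.3/(2·10.8) = 0.6157.
%OS = 100·exp(−πζ/√(1−ζ²)) = 8.59%.

8.59%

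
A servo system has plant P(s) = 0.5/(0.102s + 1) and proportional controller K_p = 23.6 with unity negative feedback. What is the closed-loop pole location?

Closed loop: T(s) = K_p·P/(1+K_p·P) = 11.8/(0.102s + 1 + 11.8), with pole at s = −(1 + 11.8)/0.102 = −125.5.

s = -125.5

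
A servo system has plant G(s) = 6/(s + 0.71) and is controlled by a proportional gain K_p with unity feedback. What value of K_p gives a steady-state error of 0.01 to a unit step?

K_p = 11.7

For a type-0 loop with proportional control, e_ss = 1/(1 + K_p·G(0)).
G(0) = 8.451. Require 1/(1 + K_p·8.451) = 0.01, so 1 + 8.451·K_p = 100.
K_p = (100 − 1)/8.451 = 11.7.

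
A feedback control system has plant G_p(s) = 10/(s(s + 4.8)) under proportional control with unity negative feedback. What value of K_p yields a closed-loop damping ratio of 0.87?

Closed-loop characteristic equation: s² + 4.8s + K_p·10 = 0.
So ω_n = √(10K_p) and 2ζω_n = 4.8, giving ζ = 4.8/(2√(10K_p)).
Setting ζ = 0.87: √(10K_p) = 4.8/(2·0.87) = 2.759, so K_p = 7.61/10 = 0.761.

K_p = 0.761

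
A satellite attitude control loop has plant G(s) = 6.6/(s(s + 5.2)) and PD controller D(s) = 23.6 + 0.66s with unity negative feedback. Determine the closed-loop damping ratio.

ζ = 0.383

Forward path: (23.6 + 0.66s)·6.6/(s(s+5.2)). The closed-loop characteristic equation is s² + (5.2 + 6.6·0.66)s + 6.6·23.6 = 0.
That is s² + 9.556s + 155.8 = 0, so ω_n = 12.48 rad/s and ζ = 9.556/(2·12.48) = 0.3828.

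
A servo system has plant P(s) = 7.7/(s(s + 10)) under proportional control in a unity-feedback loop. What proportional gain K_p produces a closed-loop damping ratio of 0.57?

Closed-loop characteristic equation: s² + 10s + K_p·7.7 = 0.
So ω_n = √(7.7K_p) and 2ζω_n = 10, giving ζ = 10/(2√(7.7K_p)).
Setting ζ = 0.57: √(7.7K_p) = 10/(2·0.57) = 8.772, so K_p = 76.95/7.7 = 9.99.

K_p = 9.99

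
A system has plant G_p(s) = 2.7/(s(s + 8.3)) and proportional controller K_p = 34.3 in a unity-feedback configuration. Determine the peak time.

Closed-loop characteristic equation: s² + 8.3s + 92.61 = 0, so ω_n = 9.623 rad/s and ζ = 8.3/(2·9.623) = 0.4312.
Damped frequency ω_d = ω_n√(1−ζ²) = 8.683 rad/s, so peak time T_p = π/ω_d = 0.362 s.

T_p = 0.362 s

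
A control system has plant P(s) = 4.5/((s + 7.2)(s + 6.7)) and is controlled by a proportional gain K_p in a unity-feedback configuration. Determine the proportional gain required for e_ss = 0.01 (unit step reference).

K_p = 1060

For a type-0 loop with proportional control, e_ss = 1/(1 + K_p·P(0)).
P(0) = 0.09328. Require 1/(1 + K_p·0.09328) = 0.01, so 1 + 0.09328·K_p = 100.
K_p = (100 − 1)/0.09328 = 1060.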